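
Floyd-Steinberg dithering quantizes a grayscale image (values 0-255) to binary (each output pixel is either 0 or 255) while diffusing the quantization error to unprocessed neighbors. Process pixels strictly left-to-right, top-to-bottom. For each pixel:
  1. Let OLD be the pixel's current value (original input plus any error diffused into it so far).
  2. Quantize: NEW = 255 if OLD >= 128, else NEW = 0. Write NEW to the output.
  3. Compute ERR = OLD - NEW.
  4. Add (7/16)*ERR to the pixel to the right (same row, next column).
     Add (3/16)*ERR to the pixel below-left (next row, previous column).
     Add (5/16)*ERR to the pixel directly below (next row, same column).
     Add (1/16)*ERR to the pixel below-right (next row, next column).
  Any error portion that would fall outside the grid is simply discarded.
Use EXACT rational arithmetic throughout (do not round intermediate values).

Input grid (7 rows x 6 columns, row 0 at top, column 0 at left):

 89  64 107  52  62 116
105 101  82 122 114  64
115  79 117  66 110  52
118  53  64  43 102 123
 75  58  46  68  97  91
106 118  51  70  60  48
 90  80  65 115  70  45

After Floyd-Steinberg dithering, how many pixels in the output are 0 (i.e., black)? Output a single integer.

Answer: 29

Derivation:
(0,0): OLD=89 → NEW=0, ERR=89
(0,1): OLD=1647/16 → NEW=0, ERR=1647/16
(0,2): OLD=38921/256 → NEW=255, ERR=-26359/256
(0,3): OLD=28479/4096 → NEW=0, ERR=28479/4096
(0,4): OLD=4262585/65536 → NEW=0, ERR=4262585/65536
(0,5): OLD=151472911/1048576 → NEW=255, ERR=-115913969/1048576
(1,0): OLD=38941/256 → NEW=255, ERR=-26339/256
(1,1): OLD=152395/2048 → NEW=0, ERR=152395/2048
(1,2): OLD=5905831/65536 → NEW=0, ERR=5905831/65536
(1,3): OLD=44396315/262144 → NEW=255, ERR=-22450405/262144
(1,4): OLD=1284546801/16777216 → NEW=0, ERR=1284546801/16777216
(1,5): OLD=17989801031/268435456 → NEW=0, ERR=17989801031/268435456
(2,0): OLD=3171945/32768 → NEW=0, ERR=3171945/32768
(2,1): OLD=162602643/1048576 → NEW=255, ERR=-104784237/1048576
(2,2): OLD=1510532473/16777216 → NEW=0, ERR=1510532473/16777216
(2,3): OLD=13235935473/134217728 → NEW=0, ERR=13235935473/134217728
(2,4): OLD=791493431635/4294967296 → NEW=255, ERR=-303723228845/4294967296
(2,5): OLD=3215378251893/68719476736 → NEW=0, ERR=3215378251893/68719476736
(3,0): OLD=2172869977/16777216 → NEW=255, ERR=-2105320103/16777216
(3,1): OLD=-1368633627/134217728 → NEW=0, ERR=-1368633627/134217728
(3,2): OLD=107287620543/1073741824 → NEW=0, ERR=107287620543/1073741824
(3,3): OLD=7552267177085/68719476736 → NEW=0, ERR=7552267177085/68719476736
(3,4): OLD=78570565841501/549755813888 → NEW=255, ERR=-61617166699939/549755813888
(3,5): OLD=740337831615571/8796093022208 → NEW=0, ERR=740337831615571/8796093022208
(4,0): OLD=72742568599/2147483648 → NEW=0, ERR=72742568599/2147483648
(4,1): OLD=2766816865451/34359738368 → NEW=0, ERR=2766816865451/34359738368
(4,2): OLD=145601070682001/1099511627776 → NEW=255, ERR=-134774394400879/1099511627776
(4,3): OLD=597188787617333/17592186044416 → NEW=0, ERR=597188787617333/17592186044416
(4,4): OLD=28000054969291909/281474976710656 → NEW=0, ERR=28000054969291909/281474976710656
(4,5): OLD=692734014583881091/4503599627370496 → NEW=255, ERR=-455683890395595389/4503599627370496
(5,0): OLD=72393972356401/549755813888 → NEW=255, ERR=-67793760185039/549755813888
(5,1): OLD=1202377021042753/17592186044416 → NEW=0, ERR=1202377021042753/17592186044416
(5,2): OLD=7599044002717659/140737488355328 → NEW=0, ERR=7599044002717659/140737488355328
(5,3): OLD=518911612904619289/4503599627370496 → NEW=0, ERR=518911612904619289/4503599627370496
(5,4): OLD=1122708748574326873/9007199254740992 → NEW=0, ERR=1122708748574326873/9007199254740992
(5,5): OLD=11115653122722757165/144115188075855872 → NEW=0, ERR=11115653122722757165/144115188075855872
(6,0): OLD=18092877337481059/281474976710656 → NEW=0, ERR=18092877337481059/281474976710656
(6,1): OLD=594012132036993319/4503599627370496 → NEW=255, ERR=-554405772942483161/4503599627370496
(6,2): OLD=970823399600890447/18014398509481984 → NEW=0, ERR=970823399600890447/18014398509481984
(6,3): OLD=58029419436539291059/288230376151711744 → NEW=255, ERR=-15469326482147203661/288230376151711744
(6,4): OLD=494070397649011204819/4611686018427387904 → NEW=0, ERR=494070397649011204819/4611686018427387904
(6,5): OLD=9132238095716494229989/73786976294838206464 → NEW=0, ERR=9132238095716494229989/73786976294838206464
Output grid:
  Row 0: ..#..#  (4 black, running=4)
  Row 1: #..#..  (4 black, running=8)
  Row 2: .#..#.  (4 black, running=12)
  Row 3: #...#.  (4 black, running=16)
  Row 4: ..#..#  (4 black, running=20)
  Row 5: #.....  (5 black, running=25)
  Row 6: .#.#..  (4 black, running=29)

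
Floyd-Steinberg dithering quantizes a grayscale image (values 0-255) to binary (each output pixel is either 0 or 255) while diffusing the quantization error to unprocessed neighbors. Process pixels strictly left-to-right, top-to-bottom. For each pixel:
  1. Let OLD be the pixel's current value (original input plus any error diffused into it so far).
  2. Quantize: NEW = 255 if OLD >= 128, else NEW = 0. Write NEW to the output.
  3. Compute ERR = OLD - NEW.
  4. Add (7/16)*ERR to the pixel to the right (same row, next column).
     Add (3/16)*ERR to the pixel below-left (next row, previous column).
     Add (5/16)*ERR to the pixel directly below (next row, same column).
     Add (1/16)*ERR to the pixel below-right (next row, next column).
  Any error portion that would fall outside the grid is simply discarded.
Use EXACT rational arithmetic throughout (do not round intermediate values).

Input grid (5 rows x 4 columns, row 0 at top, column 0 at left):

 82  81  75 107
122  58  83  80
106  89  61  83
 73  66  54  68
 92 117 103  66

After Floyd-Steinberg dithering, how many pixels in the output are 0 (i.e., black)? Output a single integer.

(0,0): OLD=82 → NEW=0, ERR=82
(0,1): OLD=935/8 → NEW=0, ERR=935/8
(0,2): OLD=16145/128 → NEW=0, ERR=16145/128
(0,3): OLD=332151/2048 → NEW=255, ERR=-190089/2048
(1,0): OLD=21701/128 → NEW=255, ERR=-10939/128
(1,1): OLD=87971/1024 → NEW=0, ERR=87971/1024
(1,2): OLD=4912031/32768 → NEW=255, ERR=-3443809/32768
(1,3): OLD=6762377/524288 → NEW=0, ERR=6762377/524288
(2,0): OLD=1563057/16384 → NEW=0, ERR=1563057/16384
(2,1): OLD=69487979/524288 → NEW=255, ERR=-64205461/524288
(2,2): OLD=-18488697/1048576 → NEW=0, ERR=-18488697/1048576
(2,3): OLD=1220509931/16777216 → NEW=0, ERR=1220509931/16777216
(3,0): OLD=669841121/8388608 → NEW=0, ERR=669841121/8388608
(3,1): OLD=8767377471/134217728 → NEW=0, ERR=8767377471/134217728
(3,2): OLD=178358633537/2147483648 → NEW=0, ERR=178358633537/2147483648
(3,3): OLD=4328234148167/34359738368 → NEW=0, ERR=4328234148167/34359738368
(4,0): OLD=277457917709/2147483648 → NEW=255, ERR=-270150412531/2147483648
(4,1): OLD=1768490963303/17179869184 → NEW=0, ERR=1768490963303/17179869184
(4,2): OLD=110881564076743/549755813888 → NEW=255, ERR=-29306168464697/549755813888
(4,3): OLD=767317502251681/8796093022208 → NEW=0, ERR=767317502251681/8796093022208
Output grid:
  Row 0: ...#  (3 black, running=3)
  Row 1: #.#.  (2 black, running=5)
  Row 2: .#..  (3 black, running=8)
  Row 3: ....  (4 black, running=12)
  Row 4: #.#.  (2 black, running=14)

Answer: 14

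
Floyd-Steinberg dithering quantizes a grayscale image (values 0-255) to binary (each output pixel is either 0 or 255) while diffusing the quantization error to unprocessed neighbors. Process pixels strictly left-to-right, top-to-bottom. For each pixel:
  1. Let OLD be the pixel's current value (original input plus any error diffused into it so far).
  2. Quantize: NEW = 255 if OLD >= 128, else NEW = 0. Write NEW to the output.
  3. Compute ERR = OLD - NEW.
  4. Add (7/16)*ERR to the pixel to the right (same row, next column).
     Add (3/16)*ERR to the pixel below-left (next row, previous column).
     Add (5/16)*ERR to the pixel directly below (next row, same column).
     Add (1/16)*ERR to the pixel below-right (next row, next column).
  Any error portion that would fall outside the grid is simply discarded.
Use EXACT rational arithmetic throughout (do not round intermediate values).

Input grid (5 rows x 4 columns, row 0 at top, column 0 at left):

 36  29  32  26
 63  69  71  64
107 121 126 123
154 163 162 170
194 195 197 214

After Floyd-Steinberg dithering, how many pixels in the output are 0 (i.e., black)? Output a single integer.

(0,0): OLD=36 → NEW=0, ERR=36
(0,1): OLD=179/4 → NEW=0, ERR=179/4
(0,2): OLD=3301/64 → NEW=0, ERR=3301/64
(0,3): OLD=49731/1024 → NEW=0, ERR=49731/1024
(1,0): OLD=5289/64 → NEW=0, ERR=5289/64
(1,1): OLD=67103/512 → NEW=255, ERR=-63457/512
(1,2): OLD=733963/16384 → NEW=0, ERR=733963/16384
(1,3): OLD=26738493/262144 → NEW=0, ERR=26738493/262144
(2,0): OLD=897733/8192 → NEW=0, ERR=897733/8192
(2,1): OLD=37690439/262144 → NEW=255, ERR=-29156281/262144
(2,2): OLD=53853859/524288 → NEW=0, ERR=53853859/524288
(2,3): OLD=1699647543/8388608 → NEW=255, ERR=-439447497/8388608
(3,0): OLD=702091253/4194304 → NEW=255, ERR=-367456267/4194304
(3,1): OLD=7786180395/67108864 → NEW=0, ERR=7786180395/67108864
(3,2): OLD=244905160149/1073741824 → NEW=255, ERR=-28899004971/1073741824
(3,3): OLD=2547331031635/17179869184 → NEW=255, ERR=-1833535610285/17179869184
(4,0): OLD=202267953681/1073741824 → NEW=255, ERR=-71536211439/1073741824
(4,1): OLD=1645724811571/8589934592 → NEW=255, ERR=-544708509389/8589934592
(4,2): OLD=40705763489107/274877906944 → NEW=255, ERR=-29388102781613/274877906944
(4,3): OLD=581384239809589/4398046511104 → NEW=255, ERR=-540117620521931/4398046511104
Output grid:
  Row 0: ....  (4 black, running=4)
  Row 1: .#..  (3 black, running=7)
  Row 2: .#.#  (2 black, running=9)
  Row 3: #.##  (1 black, running=10)
  Row 4: ####  (0 black, running=10)

Answer: 10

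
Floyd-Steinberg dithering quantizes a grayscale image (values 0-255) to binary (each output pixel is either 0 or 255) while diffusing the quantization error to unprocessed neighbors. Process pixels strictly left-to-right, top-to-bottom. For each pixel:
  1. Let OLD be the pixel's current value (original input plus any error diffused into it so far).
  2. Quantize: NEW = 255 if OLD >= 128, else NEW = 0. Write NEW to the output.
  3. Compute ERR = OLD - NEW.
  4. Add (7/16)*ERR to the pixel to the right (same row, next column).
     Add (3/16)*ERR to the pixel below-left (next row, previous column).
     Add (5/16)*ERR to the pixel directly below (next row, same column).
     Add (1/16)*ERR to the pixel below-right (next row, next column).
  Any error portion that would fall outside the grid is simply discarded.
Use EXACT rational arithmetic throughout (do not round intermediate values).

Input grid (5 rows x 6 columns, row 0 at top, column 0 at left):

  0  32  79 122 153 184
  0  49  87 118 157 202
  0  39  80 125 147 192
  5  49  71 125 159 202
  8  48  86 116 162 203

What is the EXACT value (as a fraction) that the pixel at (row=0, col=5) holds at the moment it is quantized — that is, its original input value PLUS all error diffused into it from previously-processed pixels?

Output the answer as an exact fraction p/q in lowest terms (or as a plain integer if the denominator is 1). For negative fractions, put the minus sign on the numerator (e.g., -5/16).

(0,0): OLD=0 → NEW=0, ERR=0
(0,1): OLD=32 → NEW=0, ERR=32
(0,2): OLD=93 → NEW=0, ERR=93
(0,3): OLD=2603/16 → NEW=255, ERR=-1477/16
(0,4): OLD=28829/256 → NEW=0, ERR=28829/256
(0,5): OLD=955467/4096 → NEW=255, ERR=-89013/4096
Target (0,5): original=184, with diffused error = 955467/4096

Answer: 955467/4096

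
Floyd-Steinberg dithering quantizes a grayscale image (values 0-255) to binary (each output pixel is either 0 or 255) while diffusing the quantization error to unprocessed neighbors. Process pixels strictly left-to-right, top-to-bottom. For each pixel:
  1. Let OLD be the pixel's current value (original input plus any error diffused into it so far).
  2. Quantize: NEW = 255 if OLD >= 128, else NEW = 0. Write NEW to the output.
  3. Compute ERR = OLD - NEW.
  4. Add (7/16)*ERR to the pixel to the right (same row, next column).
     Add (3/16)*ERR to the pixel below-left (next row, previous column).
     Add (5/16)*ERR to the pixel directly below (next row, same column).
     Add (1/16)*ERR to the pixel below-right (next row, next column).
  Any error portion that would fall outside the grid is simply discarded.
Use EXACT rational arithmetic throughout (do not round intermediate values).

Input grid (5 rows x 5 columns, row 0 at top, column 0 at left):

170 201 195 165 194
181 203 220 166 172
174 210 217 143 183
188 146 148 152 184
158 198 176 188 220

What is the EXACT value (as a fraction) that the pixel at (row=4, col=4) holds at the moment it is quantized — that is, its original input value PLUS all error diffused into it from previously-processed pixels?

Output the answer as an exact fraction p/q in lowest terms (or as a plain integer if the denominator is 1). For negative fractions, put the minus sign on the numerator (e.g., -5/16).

(0,0): OLD=170 → NEW=255, ERR=-85
(0,1): OLD=2621/16 → NEW=255, ERR=-1459/16
(0,2): OLD=39707/256 → NEW=255, ERR=-25573/256
(0,3): OLD=496829/4096 → NEW=0, ERR=496829/4096
(0,4): OLD=16191787/65536 → NEW=255, ERR=-519893/65536
(1,0): OLD=35159/256 → NEW=255, ERR=-30121/256
(1,1): OLD=202721/2048 → NEW=0, ERR=202721/2048
(1,2): OLD=16327157/65536 → NEW=255, ERR=-384523/65536
(1,3): OLD=50752977/262144 → NEW=255, ERR=-16093743/262144
(1,4): OLD=630163283/4194304 → NEW=255, ERR=-439384237/4194304
(2,0): OLD=5104955/32768 → NEW=255, ERR=-3250885/32768
(2,1): OLD=198259385/1048576 → NEW=255, ERR=-69127495/1048576
(2,2): OLD=3036669803/16777216 → NEW=255, ERR=-1241520277/16777216
(2,3): OLD=19174581777/268435456 → NEW=0, ERR=19174581777/268435456
(2,4): OLD=763118138935/4294967296 → NEW=255, ERR=-332098521545/4294967296
(3,0): OLD=2426592523/16777216 → NEW=255, ERR=-1851597557/16777216
(3,1): OLD=7655590063/134217728 → NEW=0, ERR=7655590063/134217728
(3,2): OLD=683338905141/4294967296 → NEW=255, ERR=-411877755339/4294967296
(3,3): OLD=972757245389/8589934592 → NEW=0, ERR=972757245389/8589934592
(3,4): OLD=29390669557985/137438953472 → NEW=255, ERR=-5656263577375/137438953472
(4,0): OLD=288205284293/2147483648 → NEW=255, ERR=-259403045947/2147483648
(4,1): OLD=9490065919941/68719476736 → NEW=255, ERR=-8033400647739/68719476736
(4,2): OLD=131595857528875/1099511627776 → NEW=0, ERR=131595857528875/1099511627776
(4,3): OLD=4609875584877509/17592186044416 → NEW=255, ERR=123868143551429/17592186044416
(4,4): OLD=61163770030240995/281474976710656 → NEW=255, ERR=-10612349030976285/281474976710656
Target (4,4): original=220, with diffused error = 61163770030240995/281474976710656

Answer: 61163770030240995/281474976710656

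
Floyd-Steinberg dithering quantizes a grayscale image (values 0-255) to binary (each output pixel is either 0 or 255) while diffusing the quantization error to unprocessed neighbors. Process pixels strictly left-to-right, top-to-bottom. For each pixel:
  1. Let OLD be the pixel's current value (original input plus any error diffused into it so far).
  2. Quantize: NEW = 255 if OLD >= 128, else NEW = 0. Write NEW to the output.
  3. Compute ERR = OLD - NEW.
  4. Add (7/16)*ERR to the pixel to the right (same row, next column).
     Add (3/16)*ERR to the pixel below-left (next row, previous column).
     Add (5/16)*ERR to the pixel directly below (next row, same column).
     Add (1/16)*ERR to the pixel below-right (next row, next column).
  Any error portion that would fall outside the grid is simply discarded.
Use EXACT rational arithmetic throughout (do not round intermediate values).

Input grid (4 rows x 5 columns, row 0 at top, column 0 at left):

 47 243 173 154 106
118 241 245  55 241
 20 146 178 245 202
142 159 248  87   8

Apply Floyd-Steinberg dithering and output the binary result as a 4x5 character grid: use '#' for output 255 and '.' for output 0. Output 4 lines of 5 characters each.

Answer: .##.#
###.#
..###
###..

Derivation:
(0,0): OLD=47 → NEW=0, ERR=47
(0,1): OLD=4217/16 → NEW=255, ERR=137/16
(0,2): OLD=45247/256 → NEW=255, ERR=-20033/256
(0,3): OLD=490553/4096 → NEW=0, ERR=490553/4096
(0,4): OLD=10380687/65536 → NEW=255, ERR=-6330993/65536
(1,0): OLD=34379/256 → NEW=255, ERR=-30901/256
(1,1): OLD=366861/2048 → NEW=255, ERR=-155379/2048
(1,2): OLD=13785105/65536 → NEW=255, ERR=-2926575/65536
(1,3): OLD=13077117/262144 → NEW=0, ERR=13077117/262144
(1,4): OLD=1007142615/4194304 → NEW=255, ERR=-62404905/4194304
(2,0): OLD=-1046817/32768 → NEW=0, ERR=-1046817/32768
(2,1): OLD=96885637/1048576 → NEW=0, ERR=96885637/1048576
(2,2): OLD=3507789263/16777216 → NEW=255, ERR=-770400817/16777216
(2,3): OLD=63060496381/268435456 → NEW=255, ERR=-5390544899/268435456
(2,4): OLD=823270977707/4294967296 → NEW=255, ERR=-271945682773/4294967296
(3,0): OLD=2505530863/16777216 → NEW=255, ERR=-1772659217/16777216
(3,1): OLD=17588150595/134217728 → NEW=255, ERR=-16637370045/134217728
(3,2): OLD=779227731793/4294967296 → NEW=255, ERR=-315988928687/4294967296
(3,3): OLD=290296090729/8589934592 → NEW=0, ERR=290296090729/8589934592
(3,4): OLD=239629998381/137438953472 → NEW=0, ERR=239629998381/137438953472
Row 0: .##.#
Row 1: ###.#
Row 2: ..###
Row 3: ###..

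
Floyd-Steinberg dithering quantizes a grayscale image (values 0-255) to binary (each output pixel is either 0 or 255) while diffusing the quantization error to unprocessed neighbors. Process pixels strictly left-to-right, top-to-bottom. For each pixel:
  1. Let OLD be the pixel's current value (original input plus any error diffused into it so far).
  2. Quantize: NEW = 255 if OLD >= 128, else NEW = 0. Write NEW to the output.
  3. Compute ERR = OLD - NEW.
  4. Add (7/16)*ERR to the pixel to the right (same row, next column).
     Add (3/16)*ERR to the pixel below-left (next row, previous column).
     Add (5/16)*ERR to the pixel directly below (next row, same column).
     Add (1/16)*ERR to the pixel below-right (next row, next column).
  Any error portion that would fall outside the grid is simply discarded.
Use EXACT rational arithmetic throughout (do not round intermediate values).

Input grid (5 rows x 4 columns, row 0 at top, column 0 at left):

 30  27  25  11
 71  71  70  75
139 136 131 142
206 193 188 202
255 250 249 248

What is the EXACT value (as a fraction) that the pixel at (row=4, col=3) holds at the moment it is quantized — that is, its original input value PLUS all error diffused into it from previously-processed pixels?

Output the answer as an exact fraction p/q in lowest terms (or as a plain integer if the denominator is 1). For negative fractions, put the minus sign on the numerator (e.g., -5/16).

Answer: 2100506367646263/8796093022208

Derivation:
(0,0): OLD=30 → NEW=0, ERR=30
(0,1): OLD=321/8 → NEW=0, ERR=321/8
(0,2): OLD=5447/128 → NEW=0, ERR=5447/128
(0,3): OLD=60657/2048 → NEW=0, ERR=60657/2048
(1,0): OLD=11251/128 → NEW=0, ERR=11251/128
(1,1): OLD=135013/1024 → NEW=255, ERR=-126107/1024
(1,2): OLD=1228169/32768 → NEW=0, ERR=1228169/32768
(1,3): OLD=54165775/524288 → NEW=0, ERR=54165775/524288
(2,0): OLD=2349095/16384 → NEW=255, ERR=-1828825/16384
(2,1): OLD=32087261/524288 → NEW=0, ERR=32087261/524288
(2,2): OLD=189962817/1048576 → NEW=255, ERR=-77424063/1048576
(2,3): OLD=2421355389/16777216 → NEW=255, ERR=-1856834691/16777216
(3,0): OLD=1531703031/8388608 → NEW=255, ERR=-607392009/8388608
(3,1): OLD=21424722409/134217728 → NEW=255, ERR=-12800798231/134217728
(3,2): OLD=228220244119/2147483648 → NEW=0, ERR=228220244119/2147483648
(3,3): OLD=7191270175905/34359738368 → NEW=255, ERR=-1570463107935/34359738368
(4,0): OLD=460614574827/2147483648 → NEW=255, ERR=-86993755413/2147483648
(4,1): OLD=3743041411841/17179869184 → NEW=255, ERR=-637825230079/17179869184
(4,2): OLD=138228870295585/549755813888 → NEW=255, ERR=-1958862245855/549755813888
(4,3): OLD=2100506367646263/8796093022208 → NEW=255, ERR=-142497353016777/8796093022208
Target (4,3): original=248, with diffused error = 2100506367646263/8796093022208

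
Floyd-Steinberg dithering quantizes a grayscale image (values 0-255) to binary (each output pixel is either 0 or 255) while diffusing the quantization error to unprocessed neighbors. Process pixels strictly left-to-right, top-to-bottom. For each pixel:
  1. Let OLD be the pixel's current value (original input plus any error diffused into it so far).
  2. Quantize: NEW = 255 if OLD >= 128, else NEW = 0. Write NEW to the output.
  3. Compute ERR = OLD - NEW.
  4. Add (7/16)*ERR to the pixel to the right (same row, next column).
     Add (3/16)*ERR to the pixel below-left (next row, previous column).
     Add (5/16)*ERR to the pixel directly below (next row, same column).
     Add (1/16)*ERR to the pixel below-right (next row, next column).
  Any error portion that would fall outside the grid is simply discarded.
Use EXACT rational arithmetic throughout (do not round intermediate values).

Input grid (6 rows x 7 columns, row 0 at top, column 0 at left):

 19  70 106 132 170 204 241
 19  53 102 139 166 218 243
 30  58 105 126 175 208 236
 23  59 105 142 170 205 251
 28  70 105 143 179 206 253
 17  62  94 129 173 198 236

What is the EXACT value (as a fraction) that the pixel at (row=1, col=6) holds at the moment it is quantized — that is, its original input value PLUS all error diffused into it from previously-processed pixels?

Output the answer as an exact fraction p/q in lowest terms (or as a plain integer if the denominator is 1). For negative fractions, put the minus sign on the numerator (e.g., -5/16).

Answer: 462980794277/2147483648

Derivation:
(0,0): OLD=19 → NEW=0, ERR=19
(0,1): OLD=1253/16 → NEW=0, ERR=1253/16
(0,2): OLD=35907/256 → NEW=255, ERR=-29373/256
(0,3): OLD=335061/4096 → NEW=0, ERR=335061/4096
(0,4): OLD=13486547/65536 → NEW=255, ERR=-3225133/65536
(0,5): OLD=191333573/1048576 → NEW=255, ERR=-76053307/1048576
(0,6): OLD=3510935907/16777216 → NEW=255, ERR=-767254173/16777216
(1,0): OLD=10143/256 → NEW=0, ERR=10143/256
(1,1): OLD=152537/2048 → NEW=0, ERR=152537/2048
(1,2): OLD=7796301/65536 → NEW=0, ERR=7796301/65536
(1,3): OLD=52484041/262144 → NEW=255, ERR=-14362679/262144
(1,4): OLD=1982467899/16777216 → NEW=0, ERR=1982467899/16777216
(1,5): OLD=31592271787/134217728 → NEW=255, ERR=-2633248853/134217728
(1,6): OLD=462980794277/2147483648 → NEW=255, ERR=-84627535963/2147483648
Target (1,6): original=243, with diffused error = 462980794277/2147483648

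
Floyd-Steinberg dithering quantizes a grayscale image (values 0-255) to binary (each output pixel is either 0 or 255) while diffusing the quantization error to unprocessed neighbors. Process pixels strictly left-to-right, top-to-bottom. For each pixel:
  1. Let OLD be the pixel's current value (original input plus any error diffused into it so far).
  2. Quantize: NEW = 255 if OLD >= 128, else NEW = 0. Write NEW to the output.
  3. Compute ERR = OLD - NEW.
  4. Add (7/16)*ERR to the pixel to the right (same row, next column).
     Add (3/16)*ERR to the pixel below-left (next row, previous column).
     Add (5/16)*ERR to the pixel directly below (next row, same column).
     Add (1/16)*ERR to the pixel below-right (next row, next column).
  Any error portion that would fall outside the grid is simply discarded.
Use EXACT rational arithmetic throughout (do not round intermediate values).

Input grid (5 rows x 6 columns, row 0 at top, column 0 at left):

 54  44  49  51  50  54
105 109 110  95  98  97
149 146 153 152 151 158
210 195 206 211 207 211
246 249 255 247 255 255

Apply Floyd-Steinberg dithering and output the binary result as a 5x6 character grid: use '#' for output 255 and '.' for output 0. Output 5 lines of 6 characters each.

(0,0): OLD=54 → NEW=0, ERR=54
(0,1): OLD=541/8 → NEW=0, ERR=541/8
(0,2): OLD=10059/128 → NEW=0, ERR=10059/128
(0,3): OLD=174861/2048 → NEW=0, ERR=174861/2048
(0,4): OLD=2862427/32768 → NEW=0, ERR=2862427/32768
(0,5): OLD=48348541/524288 → NEW=0, ERR=48348541/524288
(1,0): OLD=17223/128 → NEW=255, ERR=-15417/128
(1,1): OLD=97841/1024 → NEW=0, ERR=97841/1024
(1,2): OLD=6442053/32768 → NEW=255, ERR=-1913787/32768
(1,3): OLD=15390529/131072 → NEW=0, ERR=15390529/131072
(1,4): OLD=1671822595/8388608 → NEW=255, ERR=-467272445/8388608
(1,5): OLD=14348877093/134217728 → NEW=0, ERR=14348877093/134217728
(2,0): OLD=2118059/16384 → NEW=255, ERR=-2059861/16384
(2,1): OLD=53674441/524288 → NEW=0, ERR=53674441/524288
(2,2): OLD=1740856091/8388608 → NEW=255, ERR=-398238949/8388608
(2,3): OLD=10323322243/67108864 → NEW=255, ERR=-6789438077/67108864
(2,4): OLD=250642635145/2147483648 → NEW=0, ERR=250642635145/2147483648
(2,5): OLD=8211625529679/34359738368 → NEW=255, ERR=-550107754161/34359738368
(3,0): OLD=1593053243/8388608 → NEW=255, ERR=-546041797/8388608
(3,1): OLD=12197376991/67108864 → NEW=255, ERR=-4915383329/67108864
(3,2): OLD=78677794349/536870912 → NEW=255, ERR=-58224288211/536870912
(3,3): OLD=5183293367911/34359738368 → NEW=255, ERR=-3578439915929/34359738368
(3,4): OLD=51837634658503/274877906944 → NEW=255, ERR=-18256231612217/274877906944
(3,5): OLD=810272139689545/4398046511104 → NEW=255, ERR=-311229720641975/4398046511104
(4,0): OLD=227552666837/1073741824 → NEW=255, ERR=-46251498283/1073741824
(4,1): OLD=3141557193233/17179869184 → NEW=255, ERR=-1239309448687/17179869184
(4,2): OLD=90953632020067/549755813888 → NEW=255, ERR=-49234100521373/549755813888
(4,3): OLD=1372562018760079/8796093022208 → NEW=255, ERR=-870441701902961/8796093022208
(4,4): OLD=24090511617003519/140737488355328 → NEW=255, ERR=-11797547913605121/140737488355328
(4,5): OLD=432482171206331289/2251799813685248 → NEW=255, ERR=-141726781283406951/2251799813685248
Row 0: ......
Row 1: #.#.#.
Row 2: #.##.#
Row 3: ######
Row 4: ######

Answer: ......
#.#.#.
#.##.#
######
######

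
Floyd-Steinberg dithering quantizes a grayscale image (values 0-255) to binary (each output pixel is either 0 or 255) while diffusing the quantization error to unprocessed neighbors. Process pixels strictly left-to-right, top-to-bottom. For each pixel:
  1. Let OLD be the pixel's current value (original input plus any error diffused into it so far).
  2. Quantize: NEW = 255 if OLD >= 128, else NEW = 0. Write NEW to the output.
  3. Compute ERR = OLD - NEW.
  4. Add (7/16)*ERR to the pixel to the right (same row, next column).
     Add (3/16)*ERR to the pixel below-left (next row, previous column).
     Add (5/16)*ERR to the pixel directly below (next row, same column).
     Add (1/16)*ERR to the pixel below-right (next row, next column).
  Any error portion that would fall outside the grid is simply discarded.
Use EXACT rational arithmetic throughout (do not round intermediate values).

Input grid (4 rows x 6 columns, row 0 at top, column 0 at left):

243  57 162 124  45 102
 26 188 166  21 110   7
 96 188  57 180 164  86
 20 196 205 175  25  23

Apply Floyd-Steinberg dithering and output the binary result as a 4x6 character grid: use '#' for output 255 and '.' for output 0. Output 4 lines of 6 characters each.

Answer: #.#..#
.##...
.#.##.
.##...

Derivation:
(0,0): OLD=243 → NEW=255, ERR=-12
(0,1): OLD=207/4 → NEW=0, ERR=207/4
(0,2): OLD=11817/64 → NEW=255, ERR=-4503/64
(0,3): OLD=95455/1024 → NEW=0, ERR=95455/1024
(0,4): OLD=1405465/16384 → NEW=0, ERR=1405465/16384
(0,5): OLD=36576943/262144 → NEW=255, ERR=-30269777/262144
(1,0): OLD=2045/64 → NEW=0, ERR=2045/64
(1,1): OLD=104555/512 → NEW=255, ERR=-26005/512
(1,2): OLD=2334791/16384 → NEW=255, ERR=-1843129/16384
(1,3): OLD=825787/65536 → NEW=0, ERR=825787/65536
(1,4): OLD=530559825/4194304 → NEW=0, ERR=530559825/4194304
(1,5): OLD=2121897703/67108864 → NEW=0, ERR=2121897703/67108864
(2,0): OLD=790217/8192 → NEW=0, ERR=790217/8192
(2,1): OLD=51179443/262144 → NEW=255, ERR=-15667277/262144
(2,2): OLD=-21451047/4194304 → NEW=0, ERR=-21451047/4194304
(2,3): OLD=6656764241/33554432 → NEW=255, ERR=-1899615919/33554432
(2,4): OLD=199155121267/1073741824 → NEW=255, ERR=-74649043853/1073741824
(2,5): OLD=1260500574293/17179869184 → NEW=0, ERR=1260500574293/17179869184
(3,0): OLD=163318969/4194304 → NEW=0, ERR=163318969/4194304
(3,1): OLD=6691712965/33554432 → NEW=255, ERR=-1864667195/33554432
(3,2): OLD=44221782751/268435456 → NEW=255, ERR=-24229258529/268435456
(3,3): OLD=1794680721757/17179869184 → NEW=0, ERR=1794680721757/17179869184
(3,4): OLD=8135843795005/137438953472 → NEW=0, ERR=8135843795005/137438953472
(3,5): OLD=148393386801267/2199023255552 → NEW=0, ERR=148393386801267/2199023255552
Row 0: #.#..#
Row 1: .##...
Row 2: .#.##.
Row 3: .##...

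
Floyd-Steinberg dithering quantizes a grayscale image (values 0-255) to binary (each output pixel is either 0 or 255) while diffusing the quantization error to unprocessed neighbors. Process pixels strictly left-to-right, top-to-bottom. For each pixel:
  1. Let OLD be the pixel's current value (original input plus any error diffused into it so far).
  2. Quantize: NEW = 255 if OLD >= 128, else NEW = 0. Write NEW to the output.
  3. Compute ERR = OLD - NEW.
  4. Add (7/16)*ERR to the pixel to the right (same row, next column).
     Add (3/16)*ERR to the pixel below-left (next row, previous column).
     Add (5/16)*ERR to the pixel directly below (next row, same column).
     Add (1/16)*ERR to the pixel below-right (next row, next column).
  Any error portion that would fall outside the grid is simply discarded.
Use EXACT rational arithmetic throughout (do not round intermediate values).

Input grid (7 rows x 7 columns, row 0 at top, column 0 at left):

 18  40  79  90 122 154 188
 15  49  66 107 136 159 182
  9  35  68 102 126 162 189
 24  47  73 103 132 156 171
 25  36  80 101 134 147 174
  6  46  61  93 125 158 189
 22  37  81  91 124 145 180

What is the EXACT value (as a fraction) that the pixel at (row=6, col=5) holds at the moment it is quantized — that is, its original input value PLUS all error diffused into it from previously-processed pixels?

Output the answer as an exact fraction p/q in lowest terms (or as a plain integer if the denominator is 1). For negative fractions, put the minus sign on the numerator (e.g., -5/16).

(0,0): OLD=18 → NEW=0, ERR=18
(0,1): OLD=383/8 → NEW=0, ERR=383/8
(0,2): OLD=12793/128 → NEW=0, ERR=12793/128
(0,3): OLD=273871/2048 → NEW=255, ERR=-248369/2048
(0,4): OLD=2259113/32768 → NEW=0, ERR=2259113/32768
(0,5): OLD=96554143/524288 → NEW=255, ERR=-37139297/524288
(0,6): OLD=1317083225/8388608 → NEW=255, ERR=-822011815/8388608
(1,0): OLD=3789/128 → NEW=0, ERR=3789/128
(1,1): OLD=99099/1024 → NEW=0, ERR=99099/1024
(1,2): OLD=3926455/32768 → NEW=0, ERR=3926455/32768
(1,3): OLD=18441707/131072 → NEW=255, ERR=-14981653/131072
(1,4): OLD=727093089/8388608 → NEW=0, ERR=727093089/8388608
(1,5): OLD=10785712049/67108864 → NEW=255, ERR=-6327048271/67108864
(1,6): OLD=113497371455/1073741824 → NEW=0, ERR=113497371455/1073741824
(2,0): OLD=596313/16384 → NEW=0, ERR=596313/16384
(2,1): OLD=55303651/524288 → NEW=0, ERR=55303651/524288
(2,2): OLD=1142626153/8388608 → NEW=255, ERR=-996468887/8388608
(2,3): OLD=2553624417/67108864 → NEW=0, ERR=2553624417/67108864
(2,4): OLD=77799406577/536870912 → NEW=255, ERR=-59102675983/536870912
(2,5): OLD=1883097512123/17179869184 → NEW=0, ERR=1883097512123/17179869184
(2,6): OLD=72593672356301/274877906944 → NEW=255, ERR=2499806085581/274877906944
(3,0): OLD=462647625/8388608 → NEW=0, ERR=462647625/8388608
(3,1): OLD=5643482133/67108864 → NEW=0, ERR=5643482133/67108864
(3,2): OLD=46384256591/536870912 → NEW=0, ERR=46384256591/536870912
(3,3): OLD=267628999769/2147483648 → NEW=0, ERR=267628999769/2147483648
(3,4): OLD=48117699933513/274877906944 → NEW=255, ERR=-21976166337207/274877906944
(3,5): OLD=330074370247531/2199023255552 → NEW=255, ERR=-230676559918229/2199023255552
(3,6): OLD=4742820432737653/35184372088832 → NEW=255, ERR=-4229194449914507/35184372088832
(4,0): OLD=62279896999/1073741824 → NEW=0, ERR=62279896999/1073741824
(4,1): OLD=1843437575803/17179869184 → NEW=0, ERR=1843437575803/17179869184
(4,2): OLD=50183604061205/274877906944 → NEW=255, ERR=-19910262209515/274877906944
(4,3): OLD=216966831185015/2199023255552 → NEW=0, ERR=216966831185015/2199023255552
(4,4): OLD=2468224720359541/17592186044416 → NEW=255, ERR=-2017782720966539/17592186044416
(4,5): OLD=20550027625036981/562949953421312 → NEW=0, ERR=20550027625036981/562949953421312
(4,6): OLD=1313714108367964291/9007199254740992 → NEW=255, ERR=-983121701590988669/9007199254740992
(5,0): OLD=12161971928993/274877906944 → NEW=0, ERR=12161971928993/274877906944
(5,1): OLD=195565908040587/2199023255552 → NEW=0, ERR=195565908040587/2199023255552
(5,2): OLD=1802829034290045/17592186044416 → NEW=0, ERR=1802829034290045/17592186044416
(5,3): OLD=20074022188606673/140737488355328 → NEW=255, ERR=-15814037342001967/140737488355328
(5,4): OLD=477455217570397467/9007199254740992 → NEW=0, ERR=477455217570397467/9007199254740992
(5,5): OLD=11886959295536567275/72057594037927936 → NEW=255, ERR=-6487727184135056405/72057594037927936
(5,6): OLD=135793609554113870437/1152921504606846976 → NEW=0, ERR=135793609554113870437/1152921504606846976
(6,0): OLD=1847232787235785/35184372088832 → NEW=0, ERR=1847232787235785/35184372088832
(6,1): OLD=61778757043137373/562949953421312 → NEW=0, ERR=61778757043137373/562949953421312
(6,2): OLD=1310783508776755831/9007199254740992 → NEW=255, ERR=-986052301182197129/9007199254740992
(6,3): OLD=1753519087727285225/72057594037927936 → NEW=0, ERR=1753519087727285225/72057594037927936
(6,4): OLD=18346892527080717995/144115188075855872 → NEW=0, ERR=18346892527080717995/144115188075855872
(6,5): OLD=3651680793984953166727/18446744073709551616 → NEW=255, ERR=-1052238944810982495353/18446744073709551616
Target (6,5): original=145, with diffused error = 3651680793984953166727/18446744073709551616

Answer: 3651680793984953166727/18446744073709551616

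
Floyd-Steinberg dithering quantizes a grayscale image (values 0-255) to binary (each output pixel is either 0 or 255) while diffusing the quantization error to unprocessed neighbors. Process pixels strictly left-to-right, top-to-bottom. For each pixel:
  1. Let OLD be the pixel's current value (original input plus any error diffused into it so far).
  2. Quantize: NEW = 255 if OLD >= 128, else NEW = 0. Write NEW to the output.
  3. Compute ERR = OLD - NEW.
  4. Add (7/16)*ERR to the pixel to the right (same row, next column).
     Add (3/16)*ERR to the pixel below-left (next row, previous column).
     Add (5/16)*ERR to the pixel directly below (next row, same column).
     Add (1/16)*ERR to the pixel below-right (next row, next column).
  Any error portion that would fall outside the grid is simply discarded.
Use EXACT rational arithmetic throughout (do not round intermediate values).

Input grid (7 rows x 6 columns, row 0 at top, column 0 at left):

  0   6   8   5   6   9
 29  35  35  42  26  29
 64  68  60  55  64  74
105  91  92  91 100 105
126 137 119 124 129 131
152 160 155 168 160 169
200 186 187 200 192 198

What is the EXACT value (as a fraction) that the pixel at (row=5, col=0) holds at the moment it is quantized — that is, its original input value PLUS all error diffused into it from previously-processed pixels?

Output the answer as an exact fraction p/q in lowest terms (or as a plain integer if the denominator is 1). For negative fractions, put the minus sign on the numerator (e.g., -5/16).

(0,0): OLD=0 → NEW=0, ERR=0
(0,1): OLD=6 → NEW=0, ERR=6
(0,2): OLD=85/8 → NEW=0, ERR=85/8
(0,3): OLD=1235/128 → NEW=0, ERR=1235/128
(0,4): OLD=20933/2048 → NEW=0, ERR=20933/2048
(0,5): OLD=441443/32768 → NEW=0, ERR=441443/32768
(1,0): OLD=241/8 → NEW=0, ERR=241/8
(1,1): OLD=3331/64 → NEW=0, ERR=3331/64
(1,2): OLD=129587/2048 → NEW=0, ERR=129587/2048
(1,3): OLD=616681/8192 → NEW=0, ERR=616681/8192
(1,4): OLD=34213685/524288 → NEW=0, ERR=34213685/524288
(1,5): OLD=523439715/8388608 → NEW=0, ERR=523439715/8388608
(2,0): OLD=85169/1024 → NEW=0, ERR=85169/1024
(2,1): OLD=4404007/32768 → NEW=255, ERR=-3951833/32768
(2,2): OLD=23267053/524288 → NEW=0, ERR=23267053/524288
(2,3): OLD=478698029/4194304 → NEW=0, ERR=478698029/4194304
(2,4): OLD=20230602287/134217728 → NEW=255, ERR=-13994918353/134217728
(2,5): OLD=111583242041/2147483648 → NEW=0, ERR=111583242041/2147483648
(3,0): OLD=56821781/524288 → NEW=0, ERR=56821781/524288
(3,1): OLD=479188421/4194304 → NEW=0, ERR=479188421/4194304
(3,2): OLD=5694638009/33554432 → NEW=255, ERR=-2861742151/33554432
(3,3): OLD=155855526889/2147483648 → NEW=0, ERR=155855526889/2147483648
(3,4): OLD=1993606086877/17179869184 → NEW=0, ERR=1993606086877/17179869184
(3,5): OLD=45489402969715/274877906944 → NEW=255, ERR=-24604463301005/274877906944
(4,0): OLD=12166153367/67108864 → NEW=255, ERR=-4946606953/67108864
(4,1): OLD=140914189959/1073741824 → NEW=255, ERR=-132889975161/1073741824
(4,2): OLD=2025502777437/34359738368 → NEW=0, ERR=2025502777437/34359738368
(4,3): OLD=103847895073929/549755813888 → NEW=255, ERR=-36339837467511/549755813888
(4,4): OLD=1091566346570129/8796093022208 → NEW=0, ERR=1091566346570129/8796093022208
(4,5): OLD=23161587588859095/140737488355328 → NEW=255, ERR=-12726471941749545/140737488355328
(5,0): OLD=1816941634245/17179869184 → NEW=0, ERR=1816941634245/17179869184
Target (5,0): original=152, with diffused error = 1816941634245/17179869184

Answer: 1816941634245/17179869184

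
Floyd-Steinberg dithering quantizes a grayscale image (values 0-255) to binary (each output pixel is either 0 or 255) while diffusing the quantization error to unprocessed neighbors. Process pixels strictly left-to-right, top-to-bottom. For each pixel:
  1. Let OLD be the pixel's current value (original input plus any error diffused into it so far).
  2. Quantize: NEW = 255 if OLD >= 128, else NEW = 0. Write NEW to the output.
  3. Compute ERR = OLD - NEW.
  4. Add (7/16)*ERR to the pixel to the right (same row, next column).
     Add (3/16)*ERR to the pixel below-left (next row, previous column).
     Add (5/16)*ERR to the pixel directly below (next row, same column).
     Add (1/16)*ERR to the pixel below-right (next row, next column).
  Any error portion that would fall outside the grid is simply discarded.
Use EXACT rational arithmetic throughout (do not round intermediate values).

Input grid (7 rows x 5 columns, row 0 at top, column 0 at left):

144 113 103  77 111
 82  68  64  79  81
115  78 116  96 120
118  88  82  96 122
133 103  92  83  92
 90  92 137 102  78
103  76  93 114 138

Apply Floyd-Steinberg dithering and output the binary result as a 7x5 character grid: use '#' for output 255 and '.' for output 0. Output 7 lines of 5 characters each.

(0,0): OLD=144 → NEW=255, ERR=-111
(0,1): OLD=1031/16 → NEW=0, ERR=1031/16
(0,2): OLD=33585/256 → NEW=255, ERR=-31695/256
(0,3): OLD=93527/4096 → NEW=0, ERR=93527/4096
(0,4): OLD=7929185/65536 → NEW=0, ERR=7929185/65536
(1,0): OLD=15205/256 → NEW=0, ERR=15205/256
(1,1): OLD=171971/2048 → NEW=0, ERR=171971/2048
(1,2): OLD=4610815/65536 → NEW=0, ERR=4610815/65536
(1,3): OLD=34567251/262144 → NEW=255, ERR=-32279469/262144
(1,4): OLD=278351769/4194304 → NEW=0, ERR=278351769/4194304
(2,0): OLD=4892433/32768 → NEW=255, ERR=-3463407/32768
(2,1): OLD=78541515/1048576 → NEW=0, ERR=78541515/1048576
(2,2): OLD=2565508385/16777216 → NEW=255, ERR=-1712681695/16777216
(2,3): OLD=7972191699/268435456 → NEW=0, ERR=7972191699/268435456
(2,4): OLD=627219807237/4294967296 → NEW=255, ERR=-467996853243/4294967296
(3,0): OLD=1661190913/16777216 → NEW=0, ERR=1661190913/16777216
(3,1): OLD=17311334125/134217728 → NEW=255, ERR=-16914186515/134217728
(3,2): OLD=22397374399/4294967296 → NEW=0, ERR=22397374399/4294967296
(3,3): OLD=693648706215/8589934592 → NEW=0, ERR=693648706215/8589934592
(3,4): OLD=17198234869027/137438953472 → NEW=0, ERR=17198234869027/137438953472
(4,0): OLD=301320402159/2147483648 → NEW=255, ERR=-246287928081/2147483648
(4,1): OLD=1416262265199/68719476736 → NEW=0, ERR=1416262265199/68719476736
(4,2): OLD=120848201017185/1099511627776 → NEW=0, ERR=120848201017185/1099511627776
(4,3): OLD=3168515385487215/17592186044416 → NEW=255, ERR=-1317492055838865/17592186044416
(4,4): OLD=29100716333013897/281474976710656 → NEW=0, ERR=29100716333013897/281474976710656
(5,0): OLD=63798764802477/1099511627776 → NEW=0, ERR=63798764802477/1099511627776
(5,1): OLD=1207409317396807/8796093022208 → NEW=255, ERR=-1035594403266233/8796093022208
(5,2): OLD=30141693217381759/281474976710656 → NEW=0, ERR=30141693217381759/281474976710656
(5,3): OLD=170799734626448689/1125899906842624 → NEW=255, ERR=-116304741618420431/1125899906842624
(5,4): OLD=1088684727497242315/18014398509481984 → NEW=0, ERR=1088684727497242315/18014398509481984
(6,0): OLD=13941128682899165/140737488355328 → NEW=0, ERR=13941128682899165/140737488355328
(6,1): OLD=478511832159728115/4503599627370496 → NEW=0, ERR=478511832159728115/4503599627370496
(6,2): OLD=10536393294142579105/72057594037927936 → NEW=255, ERR=-7838293185529044575/72057594037927936
(6,3): OLD=60127972102199343403/1152921504606846976 → NEW=0, ERR=60127972102199343403/1152921504606846976
(6,4): OLD=3195829544269168546285/18446744073709551616 → NEW=255, ERR=-1508090194526767115795/18446744073709551616
Row 0: #.#..
Row 1: ...#.
Row 2: #.#.#
Row 3: .#...
Row 4: #..#.
Row 5: .#.#.
Row 6: ..#.#

Answer: #.#..
...#.
#.#.#
.#...
#..#.
.#.#.
..#.#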